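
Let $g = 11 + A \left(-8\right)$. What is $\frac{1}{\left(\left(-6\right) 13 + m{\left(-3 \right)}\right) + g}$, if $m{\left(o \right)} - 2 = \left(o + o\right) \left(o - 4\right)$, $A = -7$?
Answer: $\frac{1}{33} \approx 0.030303$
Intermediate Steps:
$m{\left(o \right)} = 2 + 2 o \left(-4 + o\right)$ ($m{\left(o \right)} = 2 + \left(o + o\right) \left(o - 4\right) = 2 + 2 o \left(-4 + o\right)$)
$g = 67$ ($g = 11 - -56 = 11 + 56 = 67$)
$\frac{1}{\left(\left(-6\right) 13 + m{\left(-3 \right)}\right) + g} = \frac{1}{\left(\left(-6\right) 13 + \left(2 - -24 + 2 \left(-3\right)^{2}\right)\right) + 67} = \frac{1}{\left(-78 + \left(2 + 24 + 2 \cdot 9\right)\right) + 67} = \frac{1}{\left(-78 + \left(2 + 24 + 18\right)\right) + 67} = \frac{1}{\left(-78 + 44\right) + 67} = \frac{1}{-34 + 67} = \frac{1}{33}$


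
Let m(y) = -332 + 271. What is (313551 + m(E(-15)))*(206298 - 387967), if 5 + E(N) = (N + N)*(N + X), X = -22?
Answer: -56951414810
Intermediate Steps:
E(N) = -5 + 2*N*(-22 + N) (E(N) = -5 + (N + N)*(N - 22) = -5 + (2*N)*(-22 + N) = -5 + 2*N*(-22 + N))
m(y) = -61
(313551 + m(E(-15)))*(206298 - 387967) = (313551 - 61)*(206298 - 387967) = 313490*(-181669) = -56951414810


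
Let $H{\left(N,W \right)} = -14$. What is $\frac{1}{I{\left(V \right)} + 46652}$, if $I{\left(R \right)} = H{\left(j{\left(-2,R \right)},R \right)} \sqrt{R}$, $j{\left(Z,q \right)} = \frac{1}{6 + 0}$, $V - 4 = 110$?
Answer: $\frac{11663}{544096690} + \frac{7 \sqrt{114}}{1088193380} \approx 2.1504 \cdot 10^{-5}$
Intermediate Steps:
$V = 114$ ($V = 4 + 110 = 114$)
$j{\left(Z,q \right)} = \frac{1}{6}$
$I{\left(R \right)} = - 14 \sqrt{R}$
$\frac{1}{I{\left(V \right)} + 46652} = \frac{1}{- 14 \sqrt{114} + 46652} = \frac{1}{46652 - 14 \sqrt{114}}$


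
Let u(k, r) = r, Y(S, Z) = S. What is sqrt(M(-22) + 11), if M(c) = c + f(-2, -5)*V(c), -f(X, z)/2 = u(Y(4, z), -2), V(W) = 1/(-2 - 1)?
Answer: I*sqrt(111)/3 ≈ 3.5119*I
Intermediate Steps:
V(W) = -1/3 (V(W) = 1/(-3) = -1/3)
f(X, z) = 4 (f(X, z) = -2*(-2) = 4)
M(c) = -4/3 + c (M(c) = c + 4*(-1/3) = c - 4/3 = -4/3 + c)
sqrt(M(-22) + 11) = sqrt((-4/3 - 22) + 11) = sqrt(-70/3 + 11) = sqrt(-37/3) = I*sqrt(111)/3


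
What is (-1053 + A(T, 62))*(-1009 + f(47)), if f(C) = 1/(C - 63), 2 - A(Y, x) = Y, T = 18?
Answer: 17259005/16 ≈ 1.0787e+6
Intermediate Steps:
A(Y, x) = 2 - Y
f(C) = 1/(-63 + C)
(-1053 + A(T, 62))*(-1009 + f(47)) = (-1053 + (2 - 1*18))*(-1009 + 1/(-63 + 47)) = (-1053 + (2 - 18))*(-1009 + 1/(-16)) = (-1053 - 16)*(-1009 - 1/16) = -1069*(-16145/16) = 17259005/16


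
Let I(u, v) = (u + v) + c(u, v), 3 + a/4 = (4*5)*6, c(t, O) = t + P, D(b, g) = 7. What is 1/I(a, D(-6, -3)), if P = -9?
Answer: 1/934 ≈ 0.0010707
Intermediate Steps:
c(t, O) = -9 + t (c(t, O) = t - 9 = -9 + t)
a = 468 (a = -12 + 4*((4*5)*6) = -12 + 4*(20*6) = -12 + 4*120 = -12 + 480 = 468)
I(u, v) = -9 + v + 2*u (I(u, v) = (u + v) + (-9 + u) = -9 + v + 2*u)
1/I(a, D(-6, -3)) = 1/(-9 + 7 + 2*468) = 1/(-9 + 7 + 936) = 1/934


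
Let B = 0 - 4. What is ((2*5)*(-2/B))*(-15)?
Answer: -75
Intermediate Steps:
B = -4
((2*5)*(-2/B))*(-15) = ((2*5)*(-2/(-4)))*(-15) = (10*(-2*(-1/4)))*(-15) = (10*(1/2))*(-15) = 5*(-15) = -75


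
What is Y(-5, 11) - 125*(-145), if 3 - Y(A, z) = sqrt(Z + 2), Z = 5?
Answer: 18128 - sqrt(7) ≈ 18125.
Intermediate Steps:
Y(A, z) = 3 - sqrt(7) (Y(A, z) = 3 - sqrt(5 + 2) = 3 - sqrt(7))
Y(-5, 11) - 125*(-145) = (3 - sqrt(7)) - 125*(-145) = (3 - sqrt(7)) + 18125 = 18128 - sqrt(7)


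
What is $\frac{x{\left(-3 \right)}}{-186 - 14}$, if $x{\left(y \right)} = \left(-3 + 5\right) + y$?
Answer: $\frac{1}{200} \approx 0.005$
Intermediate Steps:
$x{\left(y \right)} = 2 + y$
$\frac{x{\left(-3 \right)}}{-186 - 14} = \frac{2 - 3}{-186 - 14} = \frac{1}{-200} \left(-1\right) = \left(- \frac{1}{200}\right) \left(-1\right) = \frac{1}{200}$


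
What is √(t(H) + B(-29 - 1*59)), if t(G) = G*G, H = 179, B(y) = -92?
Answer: √31949 ≈ 178.74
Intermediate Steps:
t(G) = G²
√(t(H) + B(-29 - 1*59)) = √(179² - 92) = √(32041 - 92) = √31949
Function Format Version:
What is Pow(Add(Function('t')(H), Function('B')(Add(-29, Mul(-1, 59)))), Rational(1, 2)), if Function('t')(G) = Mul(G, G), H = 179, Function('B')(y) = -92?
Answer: Pow(31949, Rational(1, 2)) ≈ 178.74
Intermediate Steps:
Function('t')(G) = Pow(G, 2)
Pow(Add(Function('t')(H), Function('B')(Add(-29, Mul(-1, 59)))), Rational(1, 2)) = Pow(Add(Pow(179, 2), -92), Rational(1, 2)) = Pow(Add(32041, -92), Rational(1, 2)) = Pow(31949, Rational(1, 2))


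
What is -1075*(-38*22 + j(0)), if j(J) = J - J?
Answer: 898700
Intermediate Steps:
j(J) = 0
-1075*(-38*22 + j(0)) = -1075*(-38*22 + 0) = -1075*(-836 + 0) = -1075*(-836) = 898700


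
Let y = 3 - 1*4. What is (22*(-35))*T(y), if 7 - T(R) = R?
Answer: -6160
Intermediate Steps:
y = -1 (y = 3 - 4 = -1)
T(R) = 7 - R
(22*(-35))*T(y) = (22*(-35))*(7 - 1*(-1)) = -770*(7 + 1) = -770*8 = -6160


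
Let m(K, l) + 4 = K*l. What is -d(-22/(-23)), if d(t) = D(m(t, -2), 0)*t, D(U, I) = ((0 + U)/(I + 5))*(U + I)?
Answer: -406912/60835 ≈ -6.6888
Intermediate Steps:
m(K, l) = -4 + K*l
D(U, I) = U*(I + U)/(5 + I) (D(U, I) = (U/(5 + I))*(I + U) = U*(I + U)/(5 + I))
d(t) = t*(-4 - 2*t)²/5 (d(t) = ((-4 + t*(-2))*(0 + (-4 + t*(-2)))/(5 + 0))*t = ((-4 - 2*t)*(0 + (-4 - 2*t))/5)*t = ((-4 - 2*t)*(⅕)*(-4 - 2*t))*t = ((-4 - 2*t)²/5)*t = t*(-4 - 2*t)²/5)
-d(-22/(-23)) = -4*(-22/(-23))*(2 - 22/(-23))²/5 = -4*(-22*(-1/23))*(2 - 22*(-1/23))²/5 = -4*22*(2 + 22/23)²/(5*23) = -4*22*(68/23)²/(5*23) = -4*22*4624/(5*23*529) = -1*406912/60835 = -406912/60835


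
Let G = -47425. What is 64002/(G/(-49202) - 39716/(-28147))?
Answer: 88635646193388/3288978107 ≈ 26949.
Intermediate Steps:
64002/(G/(-49202) - 39716/(-28147)) = 64002/(-47425/(-49202) - 39716/(-28147)) = 64002/(-47425*(-1/49202) - 39716*(-1/28147)) = 64002/(47425/49202 + 39716/28147) = 64002/(3288978107/1384888694) = 64002*(1384888694/3288978107) = 88635646193388/3288978107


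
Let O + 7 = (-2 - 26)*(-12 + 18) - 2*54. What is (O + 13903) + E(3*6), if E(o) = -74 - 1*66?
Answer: 13480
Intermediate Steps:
O = -283 (O = -7 + ((-2 - 26)*(-12 + 18) - 2*54) = -7 + (-28*6 - 108) = -7 + (-168 - 108) = -7 - 276 = -283)
E(o) = -140 (E(o) = -74 - 66 = -140)
(O + 13903) + E(3*6) = (-283 + 13903) - 140 = 13620 - 140 = 13480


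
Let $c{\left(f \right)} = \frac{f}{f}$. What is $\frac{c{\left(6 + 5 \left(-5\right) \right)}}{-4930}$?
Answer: $- \frac{1}{4930} \approx -0.00020284$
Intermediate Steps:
$c{\left(f \right)} = 1$
$\frac{c{\left(6 + 5 \left(-5\right) \right)}}{-4930} = 1 \frac{1}{-4930} = 1 \left(- \frac{1}{4930}\right) = - \frac{1}{4930}$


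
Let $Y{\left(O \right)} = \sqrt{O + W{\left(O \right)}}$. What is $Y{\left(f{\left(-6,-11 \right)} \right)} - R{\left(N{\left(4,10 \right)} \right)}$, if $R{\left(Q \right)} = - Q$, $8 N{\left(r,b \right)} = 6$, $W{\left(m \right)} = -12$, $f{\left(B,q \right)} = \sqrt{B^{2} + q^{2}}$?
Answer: $\frac{3}{4} + \sqrt{-12 + \sqrt{157}} \approx 1.478$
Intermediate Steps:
$N{\left(r,b \right)} = \frac{3}{4}$ ($N{\left(r,b \right)} = \frac{1}{8} \cdot 6 = \frac{3}{4}$)
$Y{\left(O \right)} = \sqrt{-12 + O}$ ($Y{\left(O \right)} = \sqrt{O - 12} = \sqrt{-12 + O}$)
$Y{\left(f{\left(-6,-11 \right)} \right)} - R{\left(N{\left(4,10 \right)} \right)} = \sqrt{-12 + \sqrt{\left(-6\right)^{2} + \left(-11\right)^{2}}} - \left(-1\right) \frac{3}{4} = \sqrt{-12 + \sqrt{36 + 121}} - - \frac{3}{4} = \sqrt{-12 + \sqrt{157}} + \frac{3}{4} = \frac{3}{4} + \sqrt{-12 + \sqrt{157}}$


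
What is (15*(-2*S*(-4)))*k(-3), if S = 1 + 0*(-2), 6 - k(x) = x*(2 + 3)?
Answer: 2520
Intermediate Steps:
k(x) = 6 - 5*x (k(x) = 6 - x*(2 + 3) = 6 - x*5 = 6 - 5*x)
S = 1 (S = 1 + 0 = 1)
(15*(-2*S*(-4)))*k(-3) = (15*(-2*1*(-4)))*(6 - 5*(-3)) = (15*(-2*(-4)))*(6 + 15) = (15*8)*21 = 120*21 = 2520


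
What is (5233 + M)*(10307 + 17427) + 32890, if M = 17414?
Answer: 628124788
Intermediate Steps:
(5233 + M)*(10307 + 17427) + 32890 = (5233 + 17414)*(10307 + 17427) + 32890 = 22647*27734 + 32890 = 628091898 + 32890 = 628124788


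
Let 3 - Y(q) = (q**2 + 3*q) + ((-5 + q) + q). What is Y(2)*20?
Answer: -120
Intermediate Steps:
Y(q) = 8 - q**2 - 5*q (Y(q) = 3 - ((q**2 + 3*q) + ((-5 + q) + q)) = 3 - ((q**2 + 3*q) + (-5 + 2*q)) = 3 - (-5 + q**2 + 5*q) = 3 + (5 - q**2 - 5*q) = 8 - q**2 - 5*q)
Y(2)*20 = (8 - 1*2**2 - 5*2)*20 = (8 - 1*4 - 10)*20 = (8 - 4 - 10)*20 = -6*20 = -120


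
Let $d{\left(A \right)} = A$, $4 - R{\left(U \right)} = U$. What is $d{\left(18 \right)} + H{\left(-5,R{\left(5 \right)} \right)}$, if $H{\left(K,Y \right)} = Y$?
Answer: $17$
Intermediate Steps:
$R{\left(U \right)} = 4 - U$
$d{\left(18 \right)} + H{\left(-5,R{\left(5 \right)} \right)} = 18 + \left(4 - 5\right) = 18 - 1 = 17$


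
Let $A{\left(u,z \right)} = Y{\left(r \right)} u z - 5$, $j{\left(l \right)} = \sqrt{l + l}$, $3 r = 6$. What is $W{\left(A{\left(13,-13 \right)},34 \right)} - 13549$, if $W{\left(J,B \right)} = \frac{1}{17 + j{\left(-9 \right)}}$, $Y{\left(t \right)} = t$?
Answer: $\frac{- 40647 \sqrt{2} + 230332 i}{- 17 i + 3 \sqrt{2}} \approx -13549.0 - 0.013821 i$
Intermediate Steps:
$r = 2$ ($r = \frac{1}{3} \cdot 6 = 2$)
$j{\left(l \right)} = \sqrt{2} \sqrt{l}$ ($j{\left(l \right)} = \sqrt{2 l} = \sqrt{2} \sqrt{l}$)
$A{\left(u,z \right)} = -5 + 2 u z$ ($A{\left(u,z \right)} = 2 u z - 5 = -5 + 2 u z$)
$W{\left(J,B \right)} = \frac{1}{17 + 3 i \sqrt{2}}$ ($W{\left(J,B \right)} = \frac{1}{17 + \sqrt{2} \sqrt{-9}} = \frac{1}{17 + \sqrt{2} \cdot 3 i} = \frac{1}{17 + 3 i \sqrt{2}}$)
$W{\left(A{\left(13,-13 \right)},34 \right)} - 13549 = \left(\frac{17}{307} - \frac{3 i \sqrt{2}}{307}\right) - 13549 = - \frac{4159526}{307} - \frac{3 i \sqrt{2}}{307}$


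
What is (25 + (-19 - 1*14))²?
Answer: 64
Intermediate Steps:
(25 + (-19 - 1*14))² = (25 + (-19 - 14))² = (25 - 33)² = (-8)² = 64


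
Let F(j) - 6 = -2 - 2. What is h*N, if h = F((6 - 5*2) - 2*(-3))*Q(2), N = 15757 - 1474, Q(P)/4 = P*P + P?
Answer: 685584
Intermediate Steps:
Q(P) = 4*P + 4*P**2 (Q(P) = 4*(P*P + P) = 4*(P**2 + P) = 4*(P + P**2) = 4*P + 4*P**2)
F(j) = 2 (F(j) = 6 + (-2 - 2) = 6 - 4 = 2)
N = 14283
h = 48 (h = 2*(4*2*(1 + 2)) = 2*(4*2*3) = 2*24 = 48)
h*N = 48*14283 = 685584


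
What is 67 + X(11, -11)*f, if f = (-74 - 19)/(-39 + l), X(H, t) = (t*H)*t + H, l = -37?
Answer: 64949/38 ≈ 1709.2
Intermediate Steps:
X(H, t) = H + H*t² (X(H, t) = (H*t)*t + H = H*t² + H = H + H*t²)
f = 93/76 (f = (-74 - 19)/(-39 - 37) = -93/(-76) = -93*(-1/76) = 93/76 ≈ 1.2237)
67 + X(11, -11)*f = 67 + (11*(1 + (-11)²))*(93/76) = 67 + (11*(1 + 121))*(93/76) = 67 + (11*122)*(93/76) = 67 + 1342*(93/76) = 67 + 62403/38 = 64949/38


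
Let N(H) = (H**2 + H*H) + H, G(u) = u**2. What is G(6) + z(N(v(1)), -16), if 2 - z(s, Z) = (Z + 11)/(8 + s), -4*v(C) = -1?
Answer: 2586/67 ≈ 38.597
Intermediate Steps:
v(C) = 1/4 (v(C) = -1/4*(-1) = 1/4)
N(H) = H + 2*H**2 (N(H) = (H**2 + H**2) + H = 2*H**2 + H = H + 2*H**2)
z(s, Z) = 2 - (11 + Z)/(8 + s) (z(s, Z) = 2 - (Z + 11)/(8 + s) = 2 - (11 + Z)/(8 + s))
G(6) + z(N(v(1)), -16) = 6**2 + (5 - 1*(-16) + 2*((1 + 2*(1/4))/4))/(8 + (1 + 2*(1/4))/4) = 36 + (5 + 16 + 2*((1 + 1/2)/4))/(8 + (1 + 1/2)/4) = 36 + (5 + 16 + 2*((1/4)*(3/2)))/(8 + (1/4)*(3/2)) = 36 + (5 + 16 + 2*(3/8))/(8 + 3/8) = 36 + (5 + 16 + 3/4)/(67/8) = 36 + (8/67)*(87/4) = 36 + 174/67 = 2586/67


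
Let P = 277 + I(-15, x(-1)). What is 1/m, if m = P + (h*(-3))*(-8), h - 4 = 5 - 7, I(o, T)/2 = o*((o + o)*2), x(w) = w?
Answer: 1/2125 ≈ 0.00047059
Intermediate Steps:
I(o, T) = 8*o**2 (I(o, T) = 2*(o*((o + o)*2)) = 2*(o*((2*o)*2)) = 2*(o*(4*o)) = 2*(4*o**2) = 8*o**2)
P = 2077 (P = 277 + 8*(-15)**2 = 277 + 8*225 = 277 + 1800 = 2077)
h = 2 (h = 4 + (5 - 7) = 4 - 2 = 2)
m = 2125 (m = 2077 + (2*(-3))*(-8) = 2077 - 6*(-8) = 2077 + 48 = 2125)
1/m = 1/2125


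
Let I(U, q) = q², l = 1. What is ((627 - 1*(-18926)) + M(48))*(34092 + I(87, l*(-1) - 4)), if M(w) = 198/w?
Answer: 5337843469/8 ≈ 6.6723e+8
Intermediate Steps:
((627 - 1*(-18926)) + M(48))*(34092 + I(87, l*(-1) - 4)) = ((627 - 1*(-18926)) + 198/48)*(34092 + (1*(-1) - 4)²) = ((627 + 18926) + 198*(1/48))*(34092 + (-1 - 4)²) = (19553 + 33/8)*(34092 + (-5)²) = 156457*(34092 + 25)/8 = (156457/8)*34117 = 5337843469/8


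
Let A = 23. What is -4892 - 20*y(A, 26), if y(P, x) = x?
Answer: -5412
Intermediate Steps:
-4892 - 20*y(A, 26) = -4892 - 20*26 = -4892 - 520 = -5412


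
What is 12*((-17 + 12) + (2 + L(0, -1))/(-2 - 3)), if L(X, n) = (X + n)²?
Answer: -336/5 ≈ -67.200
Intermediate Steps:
12*((-17 + 12) + (2 + L(0, -1))/(-2 - 3)) = 12*((-17 + 12) + (2 + (0 - 1)²)/(-2 - 3)) = 12*(-5 + (2 + (-1)²)/(-5)) = 12*(-5 + (2 + 1)*(-⅕)) = 12*(-5 + 3*(-⅕)) = 12*(-5 - ⅗) = 12*(-28/5) = -336/5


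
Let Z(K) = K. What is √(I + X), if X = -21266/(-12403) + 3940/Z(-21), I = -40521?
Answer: I*√2761596062277591/260463 ≈ 201.76*I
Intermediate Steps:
X = -48421234/260463 (X = -21266/(-12403) + 3940/(-21) = -21266*(-1/12403) + 3940*(-1/21) = 21266/12403 - 3940/21 = -48421234/260463 ≈ -185.90)
√(I + X) = √(-40521 - 48421234/260463) = √(-10602642457/260463) = I*√2761596062277591/260463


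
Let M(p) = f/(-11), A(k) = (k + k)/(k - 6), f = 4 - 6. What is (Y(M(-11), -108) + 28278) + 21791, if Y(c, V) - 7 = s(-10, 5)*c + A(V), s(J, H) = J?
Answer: 10465900/209 ≈ 50076.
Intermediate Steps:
f = -2
A(k) = 2*k/(-6 + k) (A(k) = (2*k)/(-6 + k) = 2*k/(-6 + k))
M(p) = 2/11 (M(p) = -2/(-11) = -2*(-1/11) = 2/11)
Y(c, V) = 7 - 10*c + 2*V/(-6 + V) (Y(c, V) = 7 + (-10*c + 2*V/(-6 + V)) = 7 - 10*c + 2*V/(-6 + V))
(Y(M(-11), -108) + 28278) + 21791 = ((2*(-108) + (-6 - 108)*(7 - 10*2/11))/(-6 - 108) + 28278) + 21791 = ((-216 - 114*(7 - 20/11))/(-114) + 28278) + 21791 = (-(-216 - 114*57/11)/114 + 28278) + 21791 = (-(-216 - 6498/11)/114 + 28278) + 21791 = (-1/114*(-8874/11) + 28278) + 21791 = (1479/209 + 28278) + 21791 = 5911581/209 + 21791 = 10465900/209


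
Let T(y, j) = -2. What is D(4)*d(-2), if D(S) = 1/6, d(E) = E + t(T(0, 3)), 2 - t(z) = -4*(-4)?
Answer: -8/3 ≈ -2.6667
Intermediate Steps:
t(z) = -14 (t(z) = 2 - (-4)*(-4) = 2 - 1*16 = 2 - 16 = -14)
d(E) = -14 + E (d(E) = E - 14 = -14 + E)
D(S) = ⅙
D(4)*d(-2) = (-14 - 2)/6 = (⅙)*(-16) = -8/3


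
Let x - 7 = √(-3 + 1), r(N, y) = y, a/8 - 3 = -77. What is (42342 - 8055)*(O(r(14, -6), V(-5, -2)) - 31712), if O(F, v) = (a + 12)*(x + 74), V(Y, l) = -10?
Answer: -2698112604 - 19886460*I*√2 ≈ -2.6981e+9 - 2.8124e+7*I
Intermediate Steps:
a = -592 (a = 24 + 8*(-77) = 24 - 616 = -592)
x = 7 + I*√2 (x = 7 + √(-3 + 1) = 7 + √(-2) = 7 + I*√2 ≈ 7.0 + 1.4142*I)
O(F, v) = -46980 - 580*I*√2 (O(F, v) = (-592 + 12)*((7 + I*√2) + 74) = -580*(81 + I*√2) = -46980 - 580*I*√2)
(42342 - 8055)*(O(r(14, -6), V(-5, -2)) - 31712) = (42342 - 8055)*((-46980 - 580*I*√2) - 31712) = 34287*(-78692 - 580*I*√2) = -2698112604 - 19886460*I*√2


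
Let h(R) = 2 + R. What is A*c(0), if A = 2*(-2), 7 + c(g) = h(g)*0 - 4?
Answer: 44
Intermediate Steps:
c(g) = -11 (c(g) = -7 + ((2 + g)*0 - 4) = -7 + (0 - 4) = -7 - 4 = -11)
A = -4
A*c(0) = -4*(-11) = 44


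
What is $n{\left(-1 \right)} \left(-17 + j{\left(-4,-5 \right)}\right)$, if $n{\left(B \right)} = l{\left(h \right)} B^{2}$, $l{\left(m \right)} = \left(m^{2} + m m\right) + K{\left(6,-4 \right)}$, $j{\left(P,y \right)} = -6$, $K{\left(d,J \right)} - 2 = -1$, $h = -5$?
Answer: $-1173$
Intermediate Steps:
$K{\left(d,J \right)} = 1$ ($K{\left(d,J \right)} = 2 - 1 = 1$)
$l{\left(m \right)} = 1 + 2 m^{2}$ ($l{\left(m \right)} = \left(m^{2} + m m\right) + 1 = \left(m^{2} + m^{2}\right) + 1 = 2 m^{2} + 1 = 1 + 2 m^{2}$)
$n{\left(B \right)} = 51 B^{2}$ ($n{\left(B \right)} = \left(1 + 2 \left(-5\right)^{2}\right) B^{2} = \left(1 + 2 \cdot 25\right) B^{2} = \left(1 + 50\right) B^{2} = 51 B^{2}$)
$n{\left(-1 \right)} \left(-17 + j{\left(-4,-5 \right)}\right) = 51 \left(-1\right)^{2} \left(-17 - 6\right) = 51 \cdot 1 \left(-23\right) = 51 \left(-23\right) = -1173$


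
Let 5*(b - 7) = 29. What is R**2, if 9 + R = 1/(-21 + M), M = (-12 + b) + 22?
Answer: 5776/81 ≈ 71.309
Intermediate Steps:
b = 64/5 (b = 7 + (1/5)*29 = 7 + 29/5 = 64/5 ≈ 12.800)
M = 114/5 (M = (-12 + 64/5) + 22 = 4/5 + 22 = 114/5 ≈ 22.800)
R = -76/9 (R = -9 + 1/(-21 + 114/5) = -9 + 1/(9/5) = -9 + 5/9 = -76/9 ≈ -8.4444)
R**2 = (-76/9)**2 = 5776/81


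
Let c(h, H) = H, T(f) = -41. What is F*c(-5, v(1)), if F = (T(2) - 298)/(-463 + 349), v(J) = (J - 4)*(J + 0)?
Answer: -339/38 ≈ -8.9211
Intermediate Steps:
v(J) = J*(-4 + J) (v(J) = (-4 + J)*J = J*(-4 + J))
F = 113/38 (F = (-41 - 298)/(-463 + 349) = -339/(-114) = -339*(-1/114) = 113/38 ≈ 2.9737)
F*c(-5, v(1)) = 113*(1*(-4 + 1))/38 = 113*(1*(-3))/38 = (113/38)*(-3) = -339/38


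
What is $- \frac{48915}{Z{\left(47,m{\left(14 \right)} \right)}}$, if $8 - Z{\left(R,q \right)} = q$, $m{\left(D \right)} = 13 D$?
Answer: $\frac{16305}{58} \approx 281.12$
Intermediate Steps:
$Z{\left(R,q \right)} = 8 - q$
$- \frac{48915}{Z{\left(47,m{\left(14 \right)} \right)}} = - \frac{48915}{8 - 13 \cdot 14} = - \frac{48915}{8 - 182} = - \frac{48915}{-174} = \left(-48915\right) \left(- \frac{1}{174}\right) = \frac{16305}{58}$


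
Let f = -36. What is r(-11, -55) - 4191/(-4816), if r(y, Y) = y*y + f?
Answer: 413551/4816 ≈ 85.870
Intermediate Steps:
r(y, Y) = -36 + y² (r(y, Y) = y*y - 36 = y² - 36 = -36 + y²)
r(-11, -55) - 4191/(-4816) = (-36 + (-11)²) - 4191/(-4816) = (-36 + 121) - 4191*(-1)/4816 = 85 - 1*(-4191/4816) = 85 + 4191/4816 = 413551/4816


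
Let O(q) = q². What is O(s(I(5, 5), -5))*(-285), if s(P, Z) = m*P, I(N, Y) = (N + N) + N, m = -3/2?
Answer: -577125/4 ≈ -1.4428e+5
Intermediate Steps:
m = -3/2 (m = -3*½ = -3/2 ≈ -1.5000)
I(N, Y) = 3*N (I(N, Y) = 2*N + N = 3*N)
s(P, Z) = -3*P/2
O(s(I(5, 5), -5))*(-285) = (-9*5/2)²*(-285) = (-3/2*15)²*(-285) = (-45/2)²*(-285) = (2025/4)*(-285) = -577125/4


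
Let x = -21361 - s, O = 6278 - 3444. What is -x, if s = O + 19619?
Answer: 43814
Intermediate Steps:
O = 2834
s = 22453 (s = 2834 + 19619 = 22453)
x = -43814 (x = -21361 - 1*22453 = -21361 - 22453 = -43814)
-x = -1*(-43814) = 43814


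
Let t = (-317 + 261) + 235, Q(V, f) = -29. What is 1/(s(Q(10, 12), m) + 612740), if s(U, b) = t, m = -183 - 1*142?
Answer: 1/612919 ≈ 1.6315e-6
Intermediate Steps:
m = -325 (m = -183 - 142 = -325)
t = 179 (t = -56 + 235 = 179)
s(U, b) = 179
1/(s(Q(10, 12), m) + 612740) = 1/(179 + 612740) = 1/612919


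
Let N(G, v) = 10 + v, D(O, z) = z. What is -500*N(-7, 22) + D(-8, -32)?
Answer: -16032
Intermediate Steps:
-500*N(-7, 22) + D(-8, -32) = -500*(10 + 22) - 32 = -500*32 - 32 = -16000 - 32 = -16032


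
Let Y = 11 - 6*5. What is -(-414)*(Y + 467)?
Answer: 185472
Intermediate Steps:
Y = -19 (Y = 11 - 30 = -19)
-(-414)*(Y + 467) = -(-414)*(-19 + 467) = -(-414)*448 = -1*(-185472) = 185472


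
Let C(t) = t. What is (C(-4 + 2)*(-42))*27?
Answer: 2268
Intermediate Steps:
(C(-4 + 2)*(-42))*27 = ((-4 + 2)*(-42))*27 = -2*(-42)*27 = 84*27 = 2268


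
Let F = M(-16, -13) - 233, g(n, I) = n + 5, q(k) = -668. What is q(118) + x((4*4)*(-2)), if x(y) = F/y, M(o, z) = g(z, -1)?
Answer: -21135/32 ≈ -660.47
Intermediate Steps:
g(n, I) = 5 + n
M(o, z) = 5 + z
F = -241 (F = (5 - 13) - 233 = -8 - 233 = -241)
x(y) = -241/y
q(118) + x((4*4)*(-2)) = -668 - 241/((4*4)*(-2)) = -668 - 241/(16*(-2)) = -668 - 241/(-32) = -668 - 241*(-1/32) = -668 + 241/32 = -21135/32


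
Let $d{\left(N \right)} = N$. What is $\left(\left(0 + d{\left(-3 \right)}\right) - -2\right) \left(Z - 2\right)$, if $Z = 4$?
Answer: $-2$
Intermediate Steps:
$\left(\left(0 + d{\left(-3 \right)}\right) - -2\right) \left(Z - 2\right) = \left(\left(0 - 3\right) - -2\right) \left(4 - 2\right) = \left(-3 + 2\right) 2 = \left(-1\right) 2 = -2$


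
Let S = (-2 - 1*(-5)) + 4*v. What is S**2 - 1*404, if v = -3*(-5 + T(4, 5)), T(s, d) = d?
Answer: -395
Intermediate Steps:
v = 0 (v = -3*(-5 + 5) = -3*0 = 0)
S = 3 (S = (-2 - 1*(-5)) + 4*0 = (-2 + 5) + 0 = 3 + 0 = 3)
S**2 - 1*404 = 3**2 - 1*404 = 9 - 404 = -395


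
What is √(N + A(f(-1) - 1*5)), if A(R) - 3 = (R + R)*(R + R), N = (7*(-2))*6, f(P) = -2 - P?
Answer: 3*√7 ≈ 7.9373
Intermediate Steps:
N = -84 (N = -14*6 = -84)
A(R) = 3 + 4*R² (A(R) = 3 + (R + R)*(R + R) = 3 + (2*R)*(2*R) = 3 + 4*R²)
√(N + A(f(-1) - 1*5)) = √(-84 + (3 + 4*((-2 - 1*(-1)) - 1*5)²)) = √(-84 + (3 + 4*((-2 + 1) - 5)²)) = √(-84 + (3 + 4*(-1 - 5)²)) = √(-84 + (3 + 4*(-6)²)) = √(-84 + (3 + 4*36)) = √(-84 + (3 + 144)) = √(-84 + 147) = √63 = 3*√7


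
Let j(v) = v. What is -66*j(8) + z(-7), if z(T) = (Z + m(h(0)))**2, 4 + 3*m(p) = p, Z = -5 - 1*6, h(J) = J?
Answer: -3383/9 ≈ -375.89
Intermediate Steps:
Z = -11 (Z = -5 - 6 = -11)
m(p) = -4/3 + p/3
z(T) = 1369/9 (z(T) = (-11 + (-4/3 + (1/3)*0))**2 = (-11 + (-4/3 + 0))**2 = (-11 - 4/3)**2 = (-37/3)**2 = 1369/9)
-66*j(8) + z(-7) = -66*8 + 1369/9 = -528 + 1369/9 = -3383/9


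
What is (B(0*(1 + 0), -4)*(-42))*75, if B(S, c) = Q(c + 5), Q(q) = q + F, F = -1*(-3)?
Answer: -12600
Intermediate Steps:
F = 3
Q(q) = 3 + q (Q(q) = q + 3 = 3 + q)
B(S, c) = 8 + c (B(S, c) = 3 + (c + 5) = 3 + (5 + c) = 8 + c)
(B(0*(1 + 0), -4)*(-42))*75 = ((8 - 4)*(-42))*75 = (4*(-42))*75 = -168*75 = -12600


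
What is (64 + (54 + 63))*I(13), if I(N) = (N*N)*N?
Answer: 397657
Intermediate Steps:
I(N) = N**3 (I(N) = N**2*N = N**3)
(64 + (54 + 63))*I(13) = (64 + (54 + 63))*13**3 = (64 + 117)*2197 = 181*2197 = 397657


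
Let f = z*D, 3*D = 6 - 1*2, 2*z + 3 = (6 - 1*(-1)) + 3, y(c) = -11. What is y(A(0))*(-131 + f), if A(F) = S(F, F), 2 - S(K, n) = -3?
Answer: 4169/3 ≈ 1389.7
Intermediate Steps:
S(K, n) = 5 (S(K, n) = 2 - 1*(-3) = 2 + 3 = 5)
A(F) = 5
z = 7/2 (z = -3/2 + ((6 - 1*(-1)) + 3)/2 = -3/2 + ((6 + 1) + 3)/2 = -3/2 + (7 + 3)/2 = -3/2 + (½)*10 = -3/2 + 5 = 7/2 ≈ 3.5000)
D = 4/3 (D = (6 - 1*2)/3 = (6 - 2)/3 = (⅓)*4 = 4/3 ≈ 1.3333)
f = 14/3 (f = (7/2)*(4/3) = 14/3 ≈ 4.6667)
y(A(0))*(-131 + f) = -11*(-131 + 14/3) = -11*(-379/3) = 4169/3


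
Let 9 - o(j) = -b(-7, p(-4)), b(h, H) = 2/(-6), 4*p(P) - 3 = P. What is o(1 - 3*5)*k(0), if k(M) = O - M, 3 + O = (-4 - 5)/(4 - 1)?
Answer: -52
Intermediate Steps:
p(P) = 3/4 + P/4
b(h, H) = -1/3 (b(h, H) = 2*(-1/6) = -1/3)
O = -6 (O = -3 + (-4 - 5)/(4 - 1) = -3 - 9/3 = -3 - 9*1/3 = -3 - 3 = -6)
o(j) = 26/3 (o(j) = 9 - (-1)*(-1)/3 = 9 - 1*1/3 = 9 - 1/3 = 26/3)
k(M) = -6 - M
o(1 - 3*5)*k(0) = 26*(-6 - 1*0)/3 = 26*(-6 + 0)/3 = (26/3)*(-6) = -52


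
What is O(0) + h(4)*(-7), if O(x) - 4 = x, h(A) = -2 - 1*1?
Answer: 25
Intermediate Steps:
h(A) = -3 (h(A) = -2 - 1 = -3)
O(x) = 4 + x
O(0) + h(4)*(-7) = (4 + 0) - 3*(-7) = 4 + 21 = 25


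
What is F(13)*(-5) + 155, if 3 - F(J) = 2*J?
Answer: 270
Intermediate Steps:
F(J) = 3 - 2*J
F(13)*(-5) + 155 = (3 - 2*13)*(-5) + 155 = (3 - 26)*(-5) + 155 = -23*(-5) + 155 = 115 + 155 = 270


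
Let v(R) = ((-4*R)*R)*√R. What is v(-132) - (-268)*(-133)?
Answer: -35644 - 139392*I*√33 ≈ -35644.0 - 8.0075e+5*I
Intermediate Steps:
v(R) = -4*R^(5/2) (v(R) = (-4*R²)*√R = -4*R^(5/2))
v(-132) - (-268)*(-133) = -139392*I*√33 - (-268)*(-133) = -139392*I*√33 - 1*35644 = -139392*I*√33 - 35644 = -35644 - 139392*I*√33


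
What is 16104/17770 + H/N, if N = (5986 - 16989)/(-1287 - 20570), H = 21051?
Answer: 4088181112851/97761655 ≈ 41818.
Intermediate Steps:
N = 11003/21857 (N = -11003/(-21857) = -11003*(-1/21857) = 11003/21857 ≈ 0.50341)
16104/17770 + H/N = 16104/17770 + 21051/(11003/21857) = 16104*(1/17770) + 21051*(21857/11003) = 8052/8885 + 460111707/11003 = 4088181112851/97761655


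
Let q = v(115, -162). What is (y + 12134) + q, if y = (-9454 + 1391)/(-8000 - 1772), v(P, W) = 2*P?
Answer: 120829071/9772 ≈ 12365.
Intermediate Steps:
q = 230 (q = 2*115 = 230)
y = 8063/9772 (y = -8063/(-9772) = -8063*(-1/9772) = 8063/9772 ≈ 0.82511)
(y + 12134) + q = (8063/9772 + 12134) + 230 = 118581511/9772 + 230 = 120829071/9772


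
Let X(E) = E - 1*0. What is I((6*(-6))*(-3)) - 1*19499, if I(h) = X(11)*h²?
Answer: 108805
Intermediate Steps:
X(E) = E (X(E) = E + 0 = E)
I(h) = 11*h²
I((6*(-6))*(-3)) - 1*19499 = 11*((6*(-6))*(-3))² - 1*19499 = 11*(-36*(-3))² - 19499 = 11*108² - 19499 = 11*11664 - 19499 = 128304 - 19499 = 108805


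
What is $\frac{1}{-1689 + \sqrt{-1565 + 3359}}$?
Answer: $- \frac{563}{950309} - \frac{\sqrt{1794}}{2850927} \approx -0.0006073$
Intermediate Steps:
$\frac{1}{-1689 + \sqrt{-1565 + 3359}} = \frac{1}{-1689 + \sqrt{1794}}$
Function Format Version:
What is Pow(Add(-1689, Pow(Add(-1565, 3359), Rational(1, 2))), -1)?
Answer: Add(Rational(-563, 950309), Mul(Rational(-1, 2850927), Pow(1794, Rational(1, 2)))) ≈ -0.00060730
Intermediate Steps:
Pow(Add(-1689, Pow(Add(-1565, 3359), Rational(1, 2))), -1) = Pow(Add(-1689, Pow(1794, Rational(1, 2))), -1)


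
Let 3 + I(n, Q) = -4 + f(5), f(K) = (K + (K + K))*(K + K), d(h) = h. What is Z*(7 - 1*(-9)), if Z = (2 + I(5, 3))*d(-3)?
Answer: -6960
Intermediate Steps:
f(K) = 6*K² (f(K) = (K + 2*K)*(2*K) = (3*K)*(2*K) = 6*K²)
I(n, Q) = 143 (I(n, Q) = -3 + (-4 + 6*5²) = -3 + (-4 + 6*25) = -3 + (-4 + 150) = -3 + 146 = 143)
Z = -435 (Z = (2 + 143)*(-3) = 145*(-3) = -435)
Z*(7 - 1*(-9)) = -435*(7 - 1*(-9)) = -435*(7 + 9) = -435*16 = -6960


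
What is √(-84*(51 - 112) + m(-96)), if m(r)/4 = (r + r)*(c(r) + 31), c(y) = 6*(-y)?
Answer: 18*I*√1423 ≈ 679.01*I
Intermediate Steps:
c(y) = -6*y
m(r) = 8*r*(31 - 6*r) (m(r) = 4*((r + r)*(-6*r + 31)) = 4*((2*r)*(31 - 6*r)) = 4*(2*r*(31 - 6*r)) = 8*r*(31 - 6*r))
√(-84*(51 - 112) + m(-96)) = √(-84*(51 - 112) + 8*(-96)*(31 - 6*(-96))) = √(-84*(-61) + 8*(-96)*(31 + 576)) = √(5124 + 8*(-96)*607) = √(5124 - 466176) = √(-461052) = 18*I*√1423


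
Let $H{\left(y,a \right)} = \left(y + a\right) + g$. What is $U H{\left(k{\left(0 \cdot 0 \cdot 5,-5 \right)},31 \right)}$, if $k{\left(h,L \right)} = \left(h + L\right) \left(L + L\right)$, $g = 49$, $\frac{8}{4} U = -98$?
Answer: $-6370$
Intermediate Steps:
$U = -49$ ($U = \frac{1}{2} \left(-98\right) = -49$)
$k{\left(h,L \right)} = 2 L \left(L + h\right)$ ($k{\left(h,L \right)} = \left(L + h\right) 2 L = 2 L \left(L + h\right)$)
$H{\left(y,a \right)} = 49 + a + y$ ($H{\left(y,a \right)} = \left(y + a\right) + 49 = \left(a + y\right) + 49 = 49 + a + y$)
$U H{\left(k{\left(0 \cdot 0 \cdot 5,-5 \right)},31 \right)} = - 49 \left(49 + 31 + 2 \left(-5\right) \left(-5 + 0 \cdot 0 \cdot 5\right)\right) = - 49 \left(49 + 31 + 2 \left(-5\right) \left(-5 + 0 \cdot 5\right)\right) = - 49 \left(49 + 31 + 2 \left(-5\right) \left(-5 + 0\right)\right) = - 49 \left(49 + 31 + 2 \left(-5\right) \left(-5\right)\right) = - 49 \left(49 + 31 + 50\right) = \left(-49\right) 130 = -6370$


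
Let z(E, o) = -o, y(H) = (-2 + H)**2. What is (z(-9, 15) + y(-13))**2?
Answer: 44100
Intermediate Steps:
(z(-9, 15) + y(-13))**2 = (-1*15 + (-2 - 13)**2)**2 = (-15 + (-15)**2)**2 = (-15 + 225)**2 = 210**2 = 44100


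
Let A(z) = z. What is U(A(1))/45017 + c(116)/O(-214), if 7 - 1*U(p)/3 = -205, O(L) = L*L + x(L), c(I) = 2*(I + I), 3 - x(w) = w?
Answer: 50152156/2071367221 ≈ 0.024212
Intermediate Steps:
x(w) = 3 - w
c(I) = 4*I (c(I) = 2*(2*I) = 4*I)
O(L) = 3 + L**2 - L (O(L) = L*L + (3 - L) = L**2 + (3 - L) = 3 + L**2 - L)
U(p) = 636 (U(p) = 21 - 3*(-205) = 21 + 615 = 636)
U(A(1))/45017 + c(116)/O(-214) = 636/45017 + (4*116)/(3 + (-214)**2 - 1*(-214)) = 636*(1/45017) + 464/(3 + 45796 + 214) = 636/45017 + 464/46013 = 50152156/2071367221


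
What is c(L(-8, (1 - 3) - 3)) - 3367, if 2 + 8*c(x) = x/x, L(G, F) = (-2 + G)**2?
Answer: -26937/8 ≈ -3367.1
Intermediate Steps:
c(x) = -1/8 (c(x) = -1/4 + (x/x)/8 = -1/4 + (1/8)*1 = -1/4 + 1/8 = -1/8)
c(L(-8, (1 - 3) - 3)) - 3367 = -1/8 - 3367 = -26937/8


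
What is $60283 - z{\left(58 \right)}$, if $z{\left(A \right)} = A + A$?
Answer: $60167$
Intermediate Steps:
$z{\left(A \right)} = 2 A$
$60283 - z{\left(58 \right)} = 60283 - 2 \cdot 58 = 60283 - 116 = 60167$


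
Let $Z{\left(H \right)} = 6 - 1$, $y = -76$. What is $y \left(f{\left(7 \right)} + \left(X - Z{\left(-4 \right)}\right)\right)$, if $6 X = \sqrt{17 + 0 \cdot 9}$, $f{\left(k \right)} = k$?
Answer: $-152 - \frac{38 \sqrt{17}}{3} \approx -204.23$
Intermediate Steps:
$X = \frac{\sqrt{17}}{6}$ ($X = \frac{\sqrt{17 + 0 \cdot 9}}{6} = \frac{\sqrt{17 + 0}}{6} = \frac{\sqrt{17}}{6} \approx 0.68718$)
$Z{\left(H \right)} = 5$
$y \left(f{\left(7 \right)} + \left(X - Z{\left(-4 \right)}\right)\right) = - 76 \left(7 + \left(\frac{\sqrt{17}}{6} - 5\right)\right) = - 76 \left(7 - \left(5 - \frac{\sqrt{17}}{6}\right)\right) = - 76 \left(2 + \frac{\sqrt{17}}{6}\right) = -152 - \frac{38 \sqrt{17}}{3}$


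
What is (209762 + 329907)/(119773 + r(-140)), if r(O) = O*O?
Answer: 41513/10721 ≈ 3.8721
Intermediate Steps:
r(O) = O**2
(209762 + 329907)/(119773 + r(-140)) = (209762 + 329907)/(119773 + (-140)**2) = 539669/(119773 + 19600) = 539669/139373 = 539669*(1/139373) = 41513/10721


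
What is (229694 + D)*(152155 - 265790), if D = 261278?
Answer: -55791603220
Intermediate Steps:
(229694 + D)*(152155 - 265790) = (229694 + 261278)*(152155 - 265790) = 490972*(-113635) = -55791603220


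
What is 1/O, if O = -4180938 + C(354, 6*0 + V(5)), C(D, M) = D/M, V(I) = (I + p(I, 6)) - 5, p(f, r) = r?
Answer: -1/4180879 ≈ -2.3918e-7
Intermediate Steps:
V(I) = 1 + I (V(I) = (I + 6) - 5 = (6 + I) - 5 = 1 + I)
O = -4180879 (O = -4180938 + 354/(6*0 + (1 + 5)) = -4180938 + 354/(0 + 6) = -4180938 + 354/6 = -4180938 + 354*(⅙) = -4180938 + 59 = -4180879)
1/O = 1/(-4180879) = -1/4180879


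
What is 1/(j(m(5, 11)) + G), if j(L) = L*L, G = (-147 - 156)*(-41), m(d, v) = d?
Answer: 1/12448 ≈ 8.0334e-5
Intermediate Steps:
G = 12423 (G = -303*(-41) = 12423)
j(L) = L²
1/(j(m(5, 11)) + G) = 1/(5² + 12423) = 1/(25 + 12423) = 1/12448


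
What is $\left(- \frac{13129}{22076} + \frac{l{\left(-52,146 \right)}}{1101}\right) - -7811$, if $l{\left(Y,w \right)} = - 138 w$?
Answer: $\frac{63130797653}{8101892} \approx 7792.1$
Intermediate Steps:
$\left(- \frac{13129}{22076} + \frac{l{\left(-52,146 \right)}}{1101}\right) - -7811 = \left(- \frac{13129}{22076} + \frac{\left(-138\right) 146}{1101}\right) - -7811 = \left(\left(-13129\right) \frac{1}{22076} - \frac{6716}{367}\right) + 7811 = \left(- \frac{13129}{22076} - \frac{6716}{367}\right) + 7811 = - \frac{153080759}{8101892} + 7811 = \frac{63130797653}{8101892}$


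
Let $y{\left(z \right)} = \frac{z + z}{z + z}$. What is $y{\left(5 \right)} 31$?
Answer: $31$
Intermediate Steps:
$y{\left(z \right)} = 1$ ($y{\left(z \right)} = \frac{2 z}{2 z} = 2 z \frac{1}{2 z} = 1$)
$y{\left(5 \right)} 31 = 1 \cdot 31 = 31$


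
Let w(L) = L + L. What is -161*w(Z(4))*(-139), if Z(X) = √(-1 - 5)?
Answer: 44758*I*√6 ≈ 1.0963e+5*I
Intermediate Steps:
Z(X) = I*√6 (Z(X) = √(-6) = I*√6)
w(L) = 2*L
-161*w(Z(4))*(-139) = -322*I*√6*(-139) = 44758*I*√6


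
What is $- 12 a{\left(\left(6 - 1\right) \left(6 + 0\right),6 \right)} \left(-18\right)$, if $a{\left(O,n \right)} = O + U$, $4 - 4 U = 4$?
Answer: $6480$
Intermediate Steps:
$U = 0$ ($U = 1 - 1 = 0$)
$a{\left(O,n \right)} = O$ ($a{\left(O,n \right)} = O + 0 = O$)
$- 12 a{\left(\left(6 - 1\right) \left(6 + 0\right),6 \right)} \left(-18\right) = - 12 \left(6 - 1\right) \left(6 + 0\right) \left(-18\right) = - 12 \cdot 5 \cdot 6 \left(-18\right) = \left(-12\right) 30 \left(-18\right) = \left(-360\right) \left(-18\right) = 6480$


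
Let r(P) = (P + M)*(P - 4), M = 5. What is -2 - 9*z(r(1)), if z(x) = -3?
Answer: 25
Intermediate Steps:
r(P) = (-4 + P)*(5 + P) (r(P) = (P + 5)*(P - 4) = (5 + P)*(-4 + P) = (-4 + P)*(5 + P))
-2 - 9*z(r(1)) = -2 - 9*(-3) = -2 + 27 = 25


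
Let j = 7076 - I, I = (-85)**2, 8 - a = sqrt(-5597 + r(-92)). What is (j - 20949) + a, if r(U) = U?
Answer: -21090 - I*sqrt(5689) ≈ -21090.0 - 75.425*I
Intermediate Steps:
a = 8 - I*sqrt(5689) (a = 8 - sqrt(-5597 - 92) = 8 - sqrt(-5689) = 8 - I*sqrt(5689) ≈ 8.0 - 75.425*I)
I = 7225
j = -149 (j = 7076 - 1*7225 = 7076 - 7225 = -149)
(j - 20949) + a = (-149 - 20949) + (8 - I*sqrt(5689)) = -21098 + (8 - I*sqrt(5689)) = -21090 - I*sqrt(5689)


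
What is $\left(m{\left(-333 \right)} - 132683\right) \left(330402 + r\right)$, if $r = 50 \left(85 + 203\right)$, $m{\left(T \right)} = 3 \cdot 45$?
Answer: $-45702815496$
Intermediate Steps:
$m{\left(T \right)} = 135$
$r = 14400$ ($r = 50 \cdot 288 = 14400$)
$\left(m{\left(-333 \right)} - 132683\right) \left(330402 + r\right) = \left(135 - 132683\right) \left(330402 + 14400\right) = \left(-132548\right) 344802 = -45702815496$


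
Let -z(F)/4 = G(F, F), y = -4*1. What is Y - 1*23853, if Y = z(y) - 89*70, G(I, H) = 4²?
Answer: -30147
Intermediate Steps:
G(I, H) = 16
y = -4
z(F) = -64 (z(F) = -4*16 = -64)
Y = -6294 (Y = -64 - 89*70 = -64 - 6230 = -6294)
Y - 1*23853 = -6294 - 1*23853 = -6294 - 23853 = -30147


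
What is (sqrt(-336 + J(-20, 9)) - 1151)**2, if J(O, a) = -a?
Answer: (1151 - I*sqrt(345))**2 ≈ 1.3245e+6 - 42758.0*I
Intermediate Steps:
(sqrt(-336 + J(-20, 9)) - 1151)**2 = (sqrt(-336 - 1*9) - 1151)**2 = (sqrt(-336 - 9) - 1151)**2 = (sqrt(-345) - 1151)**2 = (I*sqrt(345) - 1151)**2 = (-1151 + I*sqrt(345))**2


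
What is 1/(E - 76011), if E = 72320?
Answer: -1/3691 ≈ -0.00027093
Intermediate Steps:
1/(E - 76011) = 1/(72320 - 76011) = 1/(-3691) = -1/3691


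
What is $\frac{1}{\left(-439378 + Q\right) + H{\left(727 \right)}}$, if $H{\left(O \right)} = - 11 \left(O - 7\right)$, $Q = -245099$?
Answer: $- \frac{1}{692397} \approx -1.4443 \cdot 10^{-6}$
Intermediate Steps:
$H{\left(O \right)} = 77 - 11 O$ ($H{\left(O \right)} = - 11 \left(-7 + O\right) = 77 - 11 O$)
$\frac{1}{\left(-439378 + Q\right) + H{\left(727 \right)}} = \frac{1}{\left(-439378 - 245099\right) + \left(77 - 7997\right)} = \frac{1}{-684477 + \left(77 - 7997\right)} = \frac{1}{-684477 - 7920} = \frac{1}{-692397} = - \frac{1}{692397}$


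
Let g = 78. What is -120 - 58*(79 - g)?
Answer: -178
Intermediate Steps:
-120 - 58*(79 - g) = -120 - 58*(79 - 1*78) = -120 - 58*(79 - 78) = -120 - 58*1 = -120 - 58 = -178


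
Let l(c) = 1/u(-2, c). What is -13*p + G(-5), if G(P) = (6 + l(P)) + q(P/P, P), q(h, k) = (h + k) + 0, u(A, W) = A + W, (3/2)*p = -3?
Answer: 195/7 ≈ 27.857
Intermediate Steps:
p = -2 (p = (⅔)*(-3) = -2)
l(c) = 1/(-2 + c)
q(h, k) = h + k
G(P) = 7 + P + 1/(-2 + P) (G(P) = (6 + 1/(-2 + P)) + (P/P + P) = (6 + 1/(-2 + P)) + (1 + P) = 7 + P + 1/(-2 + P))
-13*p + G(-5) = -13*(-2) + (1 + (-2 - 5)*(7 - 5))/(-2 - 5) = 26 + (1 - 7*2)/(-7) = 26 - (1 - 14)/7 = 26 - ⅐*(-13) = 26 + 13/7 = 195/7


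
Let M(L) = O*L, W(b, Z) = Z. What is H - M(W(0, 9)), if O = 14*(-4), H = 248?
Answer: 752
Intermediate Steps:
O = -56
M(L) = -56*L
H - M(W(0, 9)) = 248 - (-56)*9 = 248 - 1*(-504) = 248 + 504 = 752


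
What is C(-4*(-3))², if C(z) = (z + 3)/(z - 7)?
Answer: 9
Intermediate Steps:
C(z) = (3 + z)/(-7 + z)
C(-4*(-3))² = ((3 - 4*(-3))/(-7 - 4*(-3)))² = ((3 + 12)/(-7 + 12))² = (15/5)² = ((⅕)*15)² = 3² = 9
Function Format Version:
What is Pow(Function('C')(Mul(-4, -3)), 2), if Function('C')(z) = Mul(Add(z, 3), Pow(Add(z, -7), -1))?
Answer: 9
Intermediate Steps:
Function('C')(z) = Mul(Pow(Add(-7, z), -1), Add(3, z)) (Function('C')(z) = Mul(Add(3, z), Pow(Add(-7, z), -1)) = Mul(Pow(Add(-7, z), -1), Add(3, z)))
Pow(Function('C')(Mul(-4, -3)), 2) = Pow(Mul(Pow(Add(-7, Mul(-4, -3)), -1), Add(3, Mul(-4, -3))), 2) = Pow(Mul(Pow(Add(-7, 12), -1), Add(3, 12)), 2) = Pow(Mul(Pow(5, -1), 15), 2) = Pow(Mul(Rational(1, 5), 15), 2) = Pow(3, 2) = 9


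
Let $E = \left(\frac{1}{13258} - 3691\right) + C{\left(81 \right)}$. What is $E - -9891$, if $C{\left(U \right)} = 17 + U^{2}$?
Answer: $\frac{169410725}{13258} \approx 12778.0$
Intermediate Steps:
$E = \frac{38275847}{13258}$ ($E = \left(\frac{1}{13258} - 3691\right) + \left(17 + 81^{2}\right) = \left(\frac{1}{13258} - 3691\right) + \left(17 + 6561\right) = - \frac{48935277}{13258} + 6578 = \frac{38275847}{13258} \approx 2887.0$)
$E - -9891 = \frac{38275847}{13258} - -9891 = \frac{38275847}{13258} + 9891 = \frac{169410725}{13258}$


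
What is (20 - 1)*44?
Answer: 836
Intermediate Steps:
(20 - 1)*44 = 19*44 = 836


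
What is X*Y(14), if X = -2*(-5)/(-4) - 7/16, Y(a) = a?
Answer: -329/8 ≈ -41.125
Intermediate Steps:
X = -47/16 (X = 10*(-¼) - 7*1/16 = -5/2 - 7/16 = -47/16 ≈ -2.9375)
X*Y(14) = -47/16*14 = -329/8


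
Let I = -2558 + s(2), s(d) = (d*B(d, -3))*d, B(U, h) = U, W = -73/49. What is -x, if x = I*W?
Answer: -186150/49 ≈ -3799.0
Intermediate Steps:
W = -73/49 (W = -73*1/49 = -73/49 ≈ -1.4898)
s(d) = d**3 (s(d) = (d*d)*d = d**2*d = d**3)
I = -2550 (I = -2558 + 2**3 = -2558 + 8 = -2550)
x = 186150/49 (x = -2550*(-73/49) = 186150/49 ≈ 3799.0)
-x = -1*186150/49 = -186150/49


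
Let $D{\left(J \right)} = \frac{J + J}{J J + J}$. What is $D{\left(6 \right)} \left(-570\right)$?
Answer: $- \frac{1140}{7} \approx -162.86$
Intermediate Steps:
$D{\left(J \right)} = \frac{2 J}{J + J^{2}}$ ($D{\left(J \right)} = \frac{2 J}{J^{2} + J} = \frac{2 J}{J + J^{2}}$)
$D{\left(6 \right)} \left(-570\right) = \frac{2}{1 + 6} \left(-570\right) = \frac{2}{7} \left(-570\right) = - \frac{1140}{7}$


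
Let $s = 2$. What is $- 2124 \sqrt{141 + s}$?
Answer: $- 2124 \sqrt{143} \approx -25399.0$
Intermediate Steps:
$- 2124 \sqrt{141 + s} = - 2124 \sqrt{141 + 2} = - 2124 \sqrt{143}$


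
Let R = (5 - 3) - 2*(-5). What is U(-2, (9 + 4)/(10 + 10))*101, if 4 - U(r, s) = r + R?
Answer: -606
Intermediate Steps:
R = 12 (R = 2 + 10 = 12)
U(r, s) = -8 - r (U(r, s) = 4 - (r + 12) = 4 - (12 + r) = 4 + (-12 - r) = -8 - r)
U(-2, (9 + 4)/(10 + 10))*101 = (-8 - 1*(-2))*101 = (-8 + 2)*101 = -6*101 = -606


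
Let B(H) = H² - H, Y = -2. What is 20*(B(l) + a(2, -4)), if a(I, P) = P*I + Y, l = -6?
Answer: 640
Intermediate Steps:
a(I, P) = -2 + I*P (a(I, P) = P*I - 2 = I*P - 2 = -2 + I*P)
20*(B(l) + a(2, -4)) = 20*(-6*(-1 - 6) + (-2 + 2*(-4))) = 20*(-6*(-7) + (-2 - 8)) = 20*(42 - 10) = 20*32 = 640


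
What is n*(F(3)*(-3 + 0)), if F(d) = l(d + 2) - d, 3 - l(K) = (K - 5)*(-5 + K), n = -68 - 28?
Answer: 0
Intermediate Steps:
n = -96
l(K) = 3 - (-5 + K)² (l(K) = 3 - (K - 5)*(-5 + K) = 3 - (-5 + K)*(-5 + K) = 3 - (-5 + K)²)
F(d) = 3 - d - (-3 + d)² (F(d) = (3 - (-5 + (d + 2))²) - d = (3 - (-5 + (2 + d))²) - d = (3 - (-3 + d)²) - d = 3 - d - (-3 + d)²)
n*(F(3)*(-3 + 0)) = -96*(3 - 1*3 - (-3 + 3)²)*(-3 + 0) = -96*(3 - 3 - 1*0²)*(-3) = -96*(3 - 3 - 1*0)*(-3) = -96*(3 - 3 + 0)*(-3) = -0*(-3) = -96*0 = 0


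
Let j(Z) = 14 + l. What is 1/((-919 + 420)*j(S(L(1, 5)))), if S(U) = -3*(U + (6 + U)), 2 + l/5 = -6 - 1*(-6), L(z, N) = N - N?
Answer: -1/1996 ≈ -0.00050100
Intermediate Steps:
L(z, N) = 0
l = -10 (l = -10 + 5*(-6 - 1*(-6)) = -10 + 5*(-6 + 6) = -10 + 5*0 = -10 + 0 = -10)
S(U) = -18 - 6*U (S(U) = -3*(6 + 2*U) = -18 - 6*U)
j(Z) = 4 (j(Z) = 14 - 10 = 4)
1/((-919 + 420)*j(S(L(1, 5)))) = 1/((-919 + 420)*4) = (¼)/(-499) = -1/499*¼ = -1/1996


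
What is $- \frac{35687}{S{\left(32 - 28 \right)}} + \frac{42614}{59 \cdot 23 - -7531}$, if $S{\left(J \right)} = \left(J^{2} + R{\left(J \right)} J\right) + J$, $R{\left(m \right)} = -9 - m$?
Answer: $\frac{3619883}{3232} \approx 1120.0$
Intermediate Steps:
$S{\left(J \right)} = J + J^{2} + J \left(-9 - J\right)$ ($S{\left(J \right)} = \left(J^{2} + \left(-9 - J\right) J\right) + J = \left(J^{2} + J \left(-9 - J\right)\right) + J = J + J^{2} + J \left(-9 - J\right)$)
$- \frac{35687}{S{\left(32 - 28 \right)}} + \frac{42614}{59 \cdot 23 - -7531} = - \frac{35687}{\left(-8\right) \left(32 - 28\right)} + \frac{42614}{59 \cdot 23 - -7531} = - \frac{35687}{\left(-8\right) 4} + \frac{42614}{1357 + 7531} = - \frac{35687}{-32} + \frac{42614}{8888} = \left(-35687\right) \left(- \frac{1}{32}\right) + 42614 \cdot \frac{1}{8888} = \frac{35687}{32} + \frac{1937}{404} = \frac{3619883}{3232}$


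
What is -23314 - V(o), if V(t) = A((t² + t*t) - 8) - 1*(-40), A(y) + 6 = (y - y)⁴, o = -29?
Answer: -23348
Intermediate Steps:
A(y) = -6 (A(y) = -6 + (y - y)⁴ = -6 + 0⁴ = -6 + 0 = -6)
V(t) = 34 (V(t) = -6 - 1*(-40) = -6 + 40 = 34)
-23314 - V(o) = -23314 - 1*34 = -23314 - 34 = -23348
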